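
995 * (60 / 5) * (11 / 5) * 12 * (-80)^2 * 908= 1831783219200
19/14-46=-625/14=-44.64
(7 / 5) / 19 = 0.07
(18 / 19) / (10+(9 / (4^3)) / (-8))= 9216 / 97109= 0.09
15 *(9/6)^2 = 135/4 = 33.75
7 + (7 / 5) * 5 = 14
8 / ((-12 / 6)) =-4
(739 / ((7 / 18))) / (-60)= -2217 / 70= -31.67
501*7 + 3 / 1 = 3510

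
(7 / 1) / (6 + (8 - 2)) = 7 / 12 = 0.58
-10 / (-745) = 2 / 149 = 0.01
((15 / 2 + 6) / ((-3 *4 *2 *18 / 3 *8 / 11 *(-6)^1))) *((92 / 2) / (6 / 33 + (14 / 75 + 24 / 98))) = 10227525 / 6347776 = 1.61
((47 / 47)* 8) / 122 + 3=187 / 61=3.07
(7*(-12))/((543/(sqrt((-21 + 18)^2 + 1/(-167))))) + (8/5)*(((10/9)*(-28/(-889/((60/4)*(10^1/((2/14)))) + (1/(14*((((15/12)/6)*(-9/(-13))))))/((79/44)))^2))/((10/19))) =-650761552000/2242117201- 28*sqrt(250834)/30227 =-290.71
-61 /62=-0.98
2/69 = 0.03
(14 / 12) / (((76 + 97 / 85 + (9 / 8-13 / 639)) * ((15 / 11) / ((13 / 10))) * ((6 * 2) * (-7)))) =-0.00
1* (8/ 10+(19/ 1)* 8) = 764/ 5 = 152.80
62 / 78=0.79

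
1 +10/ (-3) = -7/ 3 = -2.33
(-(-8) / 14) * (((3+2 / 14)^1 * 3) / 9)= 88 / 147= 0.60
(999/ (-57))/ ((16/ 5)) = -1665/ 304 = -5.48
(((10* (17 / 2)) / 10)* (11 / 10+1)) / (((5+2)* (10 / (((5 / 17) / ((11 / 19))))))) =57 / 440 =0.13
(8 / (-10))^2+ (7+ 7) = 366 / 25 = 14.64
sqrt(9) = 3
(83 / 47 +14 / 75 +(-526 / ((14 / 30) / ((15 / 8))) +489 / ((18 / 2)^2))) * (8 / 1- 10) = 1870229659 / 444150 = 4210.81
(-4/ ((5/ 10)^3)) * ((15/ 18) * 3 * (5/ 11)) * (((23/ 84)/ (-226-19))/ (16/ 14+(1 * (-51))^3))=-460/ 1501463733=-0.00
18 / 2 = 9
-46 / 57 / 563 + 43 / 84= 458683 / 898548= 0.51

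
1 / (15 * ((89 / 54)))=18 / 445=0.04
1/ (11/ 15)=15/ 11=1.36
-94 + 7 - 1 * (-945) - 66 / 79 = 67716 / 79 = 857.16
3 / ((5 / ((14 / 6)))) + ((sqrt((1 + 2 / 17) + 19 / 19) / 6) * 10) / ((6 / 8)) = 7 / 5 + 40 * sqrt(17) / 51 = 4.63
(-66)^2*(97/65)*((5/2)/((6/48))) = 1690128/13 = 130009.85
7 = 7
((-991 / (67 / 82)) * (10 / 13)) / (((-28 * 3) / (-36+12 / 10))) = -386.52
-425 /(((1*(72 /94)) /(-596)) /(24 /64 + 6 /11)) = 26786475 /88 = 304391.76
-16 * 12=-192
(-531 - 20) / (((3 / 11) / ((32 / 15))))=-193952 / 45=-4310.04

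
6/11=0.55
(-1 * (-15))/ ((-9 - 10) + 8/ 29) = -145/ 181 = -0.80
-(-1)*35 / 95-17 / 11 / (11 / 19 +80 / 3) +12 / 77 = 1062274 / 2272039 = 0.47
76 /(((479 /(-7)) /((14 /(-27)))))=7448 /12933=0.58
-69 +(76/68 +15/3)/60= -17569/255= -68.90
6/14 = 3/7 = 0.43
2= 2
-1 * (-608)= 608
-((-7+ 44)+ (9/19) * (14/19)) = -13483/361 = -37.35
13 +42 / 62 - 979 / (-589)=9035 / 589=15.34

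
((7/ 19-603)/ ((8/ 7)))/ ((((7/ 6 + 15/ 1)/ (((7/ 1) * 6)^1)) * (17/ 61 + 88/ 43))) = -2207451225/ 3746819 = -589.15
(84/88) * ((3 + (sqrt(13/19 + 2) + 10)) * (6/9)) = 7 * sqrt(969)/209 + 91/11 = 9.32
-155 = -155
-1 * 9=-9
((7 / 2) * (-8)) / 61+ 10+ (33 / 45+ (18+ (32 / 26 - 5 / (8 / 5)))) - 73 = -4436351 / 95160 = -46.62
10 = 10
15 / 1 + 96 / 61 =1011 / 61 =16.57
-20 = -20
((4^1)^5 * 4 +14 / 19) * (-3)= -233514 / 19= -12290.21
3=3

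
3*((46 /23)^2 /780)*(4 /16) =1 /260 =0.00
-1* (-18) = 18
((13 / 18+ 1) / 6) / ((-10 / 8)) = -31 / 135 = -0.23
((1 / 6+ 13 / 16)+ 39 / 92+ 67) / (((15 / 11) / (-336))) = -5814809 / 345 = -16854.52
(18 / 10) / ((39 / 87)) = 261 / 65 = 4.02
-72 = -72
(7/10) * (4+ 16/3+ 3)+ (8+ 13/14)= 1844/105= 17.56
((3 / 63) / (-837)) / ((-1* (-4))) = -1 / 70308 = -0.00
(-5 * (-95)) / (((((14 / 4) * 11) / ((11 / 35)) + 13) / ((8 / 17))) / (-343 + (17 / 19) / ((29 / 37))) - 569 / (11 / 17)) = -1431566400 / 2652785689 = -0.54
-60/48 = -5/4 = -1.25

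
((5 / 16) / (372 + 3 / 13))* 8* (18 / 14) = 195 / 22582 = 0.01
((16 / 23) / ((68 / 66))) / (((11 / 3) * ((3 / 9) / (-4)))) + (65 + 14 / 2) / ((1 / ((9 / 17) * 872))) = 12995424 / 391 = 33236.38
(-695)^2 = 483025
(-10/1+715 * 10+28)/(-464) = -448/29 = -15.45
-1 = -1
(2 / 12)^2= 1 / 36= 0.03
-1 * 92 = -92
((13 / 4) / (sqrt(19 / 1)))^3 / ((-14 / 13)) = -28561 * sqrt(19) / 323456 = -0.38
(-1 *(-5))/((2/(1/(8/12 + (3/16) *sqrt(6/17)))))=32640/8461- 540 *sqrt(102)/8461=3.21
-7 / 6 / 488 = -7 / 2928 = -0.00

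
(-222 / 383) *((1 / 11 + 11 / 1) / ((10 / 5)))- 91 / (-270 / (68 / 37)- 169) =-132419600 / 45251833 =-2.93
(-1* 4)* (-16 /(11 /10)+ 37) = -988 /11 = -89.82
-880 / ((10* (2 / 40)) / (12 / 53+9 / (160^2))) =-3384447 / 8480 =-399.11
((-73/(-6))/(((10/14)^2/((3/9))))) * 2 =3577/225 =15.90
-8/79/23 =-8/1817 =-0.00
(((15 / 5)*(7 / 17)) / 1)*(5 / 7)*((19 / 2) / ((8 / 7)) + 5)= 3195 / 272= 11.75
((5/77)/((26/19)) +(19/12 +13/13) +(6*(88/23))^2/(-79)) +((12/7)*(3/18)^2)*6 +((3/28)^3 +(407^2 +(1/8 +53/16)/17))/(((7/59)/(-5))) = -326944979094349660955/46833984829632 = -6980934.47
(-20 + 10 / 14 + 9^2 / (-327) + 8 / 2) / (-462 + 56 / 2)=5926 / 165571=0.04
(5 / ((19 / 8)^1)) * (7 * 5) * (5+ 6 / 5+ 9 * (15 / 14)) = 22180 / 19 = 1167.37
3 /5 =0.60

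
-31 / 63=-0.49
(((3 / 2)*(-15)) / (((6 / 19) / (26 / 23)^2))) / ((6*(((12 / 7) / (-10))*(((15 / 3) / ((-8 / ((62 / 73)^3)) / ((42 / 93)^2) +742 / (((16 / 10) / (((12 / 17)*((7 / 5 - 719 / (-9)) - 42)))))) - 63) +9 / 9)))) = -131079869946025 / 91808632448088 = -1.43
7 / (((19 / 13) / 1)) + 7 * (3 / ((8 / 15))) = 6713 / 152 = 44.16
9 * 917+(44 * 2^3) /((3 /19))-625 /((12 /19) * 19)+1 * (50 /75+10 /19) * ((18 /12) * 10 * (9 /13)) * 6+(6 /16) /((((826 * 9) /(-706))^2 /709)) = 95615590382509 /9100197288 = 10506.98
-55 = -55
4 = 4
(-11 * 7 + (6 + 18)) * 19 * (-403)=405821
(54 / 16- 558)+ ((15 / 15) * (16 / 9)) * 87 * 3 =-725 / 8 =-90.62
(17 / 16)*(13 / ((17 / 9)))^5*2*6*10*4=657734410710 / 83521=7875078.25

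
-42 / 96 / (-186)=7 / 2976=0.00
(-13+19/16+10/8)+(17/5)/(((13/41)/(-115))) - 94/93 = -24078001/19344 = -1244.73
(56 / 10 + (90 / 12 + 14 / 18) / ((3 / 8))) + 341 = 49771 / 135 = 368.67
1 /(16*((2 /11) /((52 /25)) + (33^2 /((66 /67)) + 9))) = 143 /2550176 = 0.00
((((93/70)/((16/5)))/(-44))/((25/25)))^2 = 8649/97140736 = 0.00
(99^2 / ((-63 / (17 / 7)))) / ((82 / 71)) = -327.13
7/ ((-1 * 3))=-7/ 3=-2.33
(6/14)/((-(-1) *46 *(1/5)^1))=15/322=0.05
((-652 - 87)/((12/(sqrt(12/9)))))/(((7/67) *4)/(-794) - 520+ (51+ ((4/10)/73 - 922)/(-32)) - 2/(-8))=14349362530 *sqrt(3)/153763177779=0.16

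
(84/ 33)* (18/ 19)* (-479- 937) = -713664/ 209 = -3414.66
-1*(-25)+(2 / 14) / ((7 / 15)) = 1240 / 49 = 25.31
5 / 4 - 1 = 1 / 4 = 0.25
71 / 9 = 7.89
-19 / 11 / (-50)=19 / 550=0.03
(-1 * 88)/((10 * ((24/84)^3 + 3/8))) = -120736/5465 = -22.09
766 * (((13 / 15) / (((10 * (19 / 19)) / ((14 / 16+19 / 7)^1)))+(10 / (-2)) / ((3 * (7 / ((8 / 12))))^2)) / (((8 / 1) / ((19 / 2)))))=3535581389 / 12700800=278.37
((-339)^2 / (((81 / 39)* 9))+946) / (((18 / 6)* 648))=191539 / 52488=3.65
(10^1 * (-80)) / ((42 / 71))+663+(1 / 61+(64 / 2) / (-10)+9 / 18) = -8865347 / 12810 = -692.06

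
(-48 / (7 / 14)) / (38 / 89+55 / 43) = -367392 / 6529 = -56.27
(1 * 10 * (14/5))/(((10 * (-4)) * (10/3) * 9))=-7/300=-0.02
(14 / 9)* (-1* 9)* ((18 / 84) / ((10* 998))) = -3 / 9980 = -0.00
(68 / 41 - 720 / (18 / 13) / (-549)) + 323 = 7329059 / 22509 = 325.61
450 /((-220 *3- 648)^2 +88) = 225 /855476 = 0.00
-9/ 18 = -1/ 2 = -0.50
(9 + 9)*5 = 90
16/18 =8/9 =0.89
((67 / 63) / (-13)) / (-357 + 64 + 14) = 67 / 228501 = 0.00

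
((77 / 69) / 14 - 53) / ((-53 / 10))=36515 / 3657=9.98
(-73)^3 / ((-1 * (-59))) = -389017 / 59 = -6593.51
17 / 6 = 2.83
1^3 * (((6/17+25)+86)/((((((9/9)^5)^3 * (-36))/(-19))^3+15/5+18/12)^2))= 118743803644/136217213811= 0.87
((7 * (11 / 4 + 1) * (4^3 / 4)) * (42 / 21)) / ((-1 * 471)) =-280 / 157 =-1.78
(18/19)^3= 0.85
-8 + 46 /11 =-42 /11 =-3.82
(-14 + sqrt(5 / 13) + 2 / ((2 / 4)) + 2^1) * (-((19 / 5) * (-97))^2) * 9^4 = 178283312712 / 25-22285414089 * sqrt(65) / 325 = 6578499424.13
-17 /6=-2.83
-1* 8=-8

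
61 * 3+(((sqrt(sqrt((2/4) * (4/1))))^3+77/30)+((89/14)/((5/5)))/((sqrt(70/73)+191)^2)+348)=474281/(14 * (sqrt(5110)+13943)^2)+2^(3/4)+16007/30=535.25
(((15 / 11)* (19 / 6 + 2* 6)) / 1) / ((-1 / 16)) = -3640 / 11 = -330.91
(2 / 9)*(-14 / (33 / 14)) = -392 / 297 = -1.32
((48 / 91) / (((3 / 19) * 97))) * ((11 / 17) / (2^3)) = 418 / 150059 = 0.00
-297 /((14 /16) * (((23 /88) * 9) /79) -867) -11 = -171291967 /16072541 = -10.66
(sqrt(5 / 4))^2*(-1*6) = -15 / 2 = -7.50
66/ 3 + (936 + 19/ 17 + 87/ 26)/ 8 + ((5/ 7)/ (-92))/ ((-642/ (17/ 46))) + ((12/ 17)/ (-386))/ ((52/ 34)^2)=367928907838439/ 2636402232828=139.56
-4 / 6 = -2 / 3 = -0.67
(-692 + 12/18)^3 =-8921261224/27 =-330417082.37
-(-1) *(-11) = -11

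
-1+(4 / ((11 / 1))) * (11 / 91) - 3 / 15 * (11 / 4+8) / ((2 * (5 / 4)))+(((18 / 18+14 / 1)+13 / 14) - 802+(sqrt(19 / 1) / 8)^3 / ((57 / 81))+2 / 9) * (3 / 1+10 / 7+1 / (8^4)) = -4088511856699 / 1174118400+3428541 * sqrt(19) / 14680064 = -3481.18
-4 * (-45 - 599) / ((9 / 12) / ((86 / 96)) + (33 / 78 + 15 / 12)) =5759936 / 5613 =1026.18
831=831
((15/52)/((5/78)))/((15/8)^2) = 32/25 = 1.28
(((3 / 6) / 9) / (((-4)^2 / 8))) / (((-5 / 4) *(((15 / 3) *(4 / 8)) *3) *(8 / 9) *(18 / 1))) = -0.00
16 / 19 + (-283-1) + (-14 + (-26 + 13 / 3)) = -318.82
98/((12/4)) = 98/3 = 32.67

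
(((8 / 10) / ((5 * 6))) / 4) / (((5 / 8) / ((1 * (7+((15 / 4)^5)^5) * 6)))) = 252511682940431369916291257743 / 17592186044416000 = 14353627360630.49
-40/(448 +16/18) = -9/101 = -0.09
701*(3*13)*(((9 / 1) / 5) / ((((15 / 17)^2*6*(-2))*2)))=-2633657 / 1000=-2633.66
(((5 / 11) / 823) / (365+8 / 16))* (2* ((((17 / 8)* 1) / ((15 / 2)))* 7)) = 7 / 1167837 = 0.00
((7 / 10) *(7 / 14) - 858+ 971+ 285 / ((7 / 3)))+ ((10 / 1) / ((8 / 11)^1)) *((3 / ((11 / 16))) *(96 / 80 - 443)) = -26272.51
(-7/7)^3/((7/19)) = -19/7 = -2.71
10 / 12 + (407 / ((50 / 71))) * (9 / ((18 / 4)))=173507 / 150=1156.71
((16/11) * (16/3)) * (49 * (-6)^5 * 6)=-195084288/11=-17734935.27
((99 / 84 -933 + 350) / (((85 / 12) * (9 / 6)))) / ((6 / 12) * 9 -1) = -65164 / 4165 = -15.65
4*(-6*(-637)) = 15288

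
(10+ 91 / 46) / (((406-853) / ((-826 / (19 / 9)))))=35931 / 3427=10.48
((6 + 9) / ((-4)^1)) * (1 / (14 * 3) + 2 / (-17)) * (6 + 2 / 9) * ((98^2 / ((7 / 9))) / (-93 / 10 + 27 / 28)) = -64346800 / 19839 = -3243.45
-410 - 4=-414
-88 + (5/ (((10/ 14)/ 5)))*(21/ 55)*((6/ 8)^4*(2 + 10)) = -37.26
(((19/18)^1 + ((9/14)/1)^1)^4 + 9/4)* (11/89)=7327045583/5608054116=1.31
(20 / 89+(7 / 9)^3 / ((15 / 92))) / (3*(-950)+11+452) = -3027184 / 2323064205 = -0.00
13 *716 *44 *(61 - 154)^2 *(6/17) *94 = 117518199992.47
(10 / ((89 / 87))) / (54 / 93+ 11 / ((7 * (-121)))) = 17.22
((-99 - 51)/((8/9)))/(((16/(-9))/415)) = 2521125/64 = 39392.58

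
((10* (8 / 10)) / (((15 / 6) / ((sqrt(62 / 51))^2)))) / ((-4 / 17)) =-248 / 15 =-16.53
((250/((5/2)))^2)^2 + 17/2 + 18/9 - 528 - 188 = 199998589/2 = 99999294.50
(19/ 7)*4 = 76/ 7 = 10.86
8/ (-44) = -2/ 11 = -0.18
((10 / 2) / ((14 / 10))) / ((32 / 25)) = 625 / 224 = 2.79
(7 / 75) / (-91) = -1 / 975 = -0.00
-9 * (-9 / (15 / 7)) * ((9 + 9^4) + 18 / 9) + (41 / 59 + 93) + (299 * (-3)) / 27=659719903 / 2655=248482.07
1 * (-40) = -40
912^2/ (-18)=-46208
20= 20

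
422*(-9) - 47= -3845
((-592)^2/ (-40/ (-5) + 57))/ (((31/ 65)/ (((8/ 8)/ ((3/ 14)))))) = 4906496/ 93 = 52758.02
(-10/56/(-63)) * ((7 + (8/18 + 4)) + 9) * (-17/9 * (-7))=3910/5103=0.77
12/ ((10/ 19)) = 114/ 5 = 22.80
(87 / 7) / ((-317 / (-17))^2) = 25143 / 703423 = 0.04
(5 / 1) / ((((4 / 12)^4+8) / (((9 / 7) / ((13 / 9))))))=32805 / 59059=0.56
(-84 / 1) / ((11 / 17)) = -1428 / 11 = -129.82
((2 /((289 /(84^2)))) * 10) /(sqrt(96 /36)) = 299.02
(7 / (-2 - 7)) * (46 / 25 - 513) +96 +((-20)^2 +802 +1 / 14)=5341267 / 3150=1695.64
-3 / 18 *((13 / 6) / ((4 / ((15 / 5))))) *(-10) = 2.71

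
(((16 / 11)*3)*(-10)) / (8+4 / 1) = -40 / 11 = -3.64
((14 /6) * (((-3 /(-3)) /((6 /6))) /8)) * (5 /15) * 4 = 7 /18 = 0.39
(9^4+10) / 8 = 6571 / 8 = 821.38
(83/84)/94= 83/7896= 0.01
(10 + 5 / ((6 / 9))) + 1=18.50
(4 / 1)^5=1024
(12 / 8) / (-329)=-3 / 658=-0.00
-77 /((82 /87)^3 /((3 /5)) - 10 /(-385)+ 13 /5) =-19.15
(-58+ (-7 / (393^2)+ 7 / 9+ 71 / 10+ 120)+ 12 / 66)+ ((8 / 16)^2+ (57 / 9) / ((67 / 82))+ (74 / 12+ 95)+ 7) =141320463107 / 758859420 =186.23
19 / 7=2.71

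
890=890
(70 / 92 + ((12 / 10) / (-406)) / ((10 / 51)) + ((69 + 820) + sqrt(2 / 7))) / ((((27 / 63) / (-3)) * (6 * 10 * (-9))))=sqrt(14) / 540 + 17309263 / 1500750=11.54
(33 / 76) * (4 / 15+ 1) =0.55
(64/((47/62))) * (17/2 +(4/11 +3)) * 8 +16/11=4143344/517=8014.21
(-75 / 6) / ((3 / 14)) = -58.33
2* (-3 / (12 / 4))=-2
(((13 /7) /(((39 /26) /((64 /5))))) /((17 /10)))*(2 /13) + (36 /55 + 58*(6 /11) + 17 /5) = 728951 /19635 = 37.13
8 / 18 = 0.44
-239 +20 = -219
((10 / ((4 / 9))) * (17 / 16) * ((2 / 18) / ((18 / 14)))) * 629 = 374255 / 288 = 1299.50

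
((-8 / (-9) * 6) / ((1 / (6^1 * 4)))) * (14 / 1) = 1792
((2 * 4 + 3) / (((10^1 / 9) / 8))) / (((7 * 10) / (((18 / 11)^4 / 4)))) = 472392 / 232925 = 2.03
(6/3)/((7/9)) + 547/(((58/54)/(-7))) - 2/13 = -9401473/2639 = -3562.51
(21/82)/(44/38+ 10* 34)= 0.00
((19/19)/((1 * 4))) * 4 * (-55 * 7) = -385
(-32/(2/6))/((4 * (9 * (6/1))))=-4/9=-0.44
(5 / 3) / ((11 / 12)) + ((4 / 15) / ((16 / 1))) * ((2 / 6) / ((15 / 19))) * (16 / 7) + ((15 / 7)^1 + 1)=258686 / 51975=4.98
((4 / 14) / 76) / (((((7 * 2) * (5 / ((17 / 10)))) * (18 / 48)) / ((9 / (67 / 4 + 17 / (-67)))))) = 13668 / 102898775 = 0.00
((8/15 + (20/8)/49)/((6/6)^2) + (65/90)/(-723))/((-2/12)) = -1859986/531405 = -3.50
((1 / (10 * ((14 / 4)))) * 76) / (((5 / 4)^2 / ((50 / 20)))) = 608 / 175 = 3.47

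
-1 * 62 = -62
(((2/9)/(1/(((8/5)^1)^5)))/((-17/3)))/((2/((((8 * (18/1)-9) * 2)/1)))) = -589824/10625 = -55.51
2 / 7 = 0.29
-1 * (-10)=10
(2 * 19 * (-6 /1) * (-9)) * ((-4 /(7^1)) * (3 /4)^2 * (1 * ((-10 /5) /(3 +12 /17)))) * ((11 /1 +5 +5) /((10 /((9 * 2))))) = 470934 /35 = 13455.26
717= 717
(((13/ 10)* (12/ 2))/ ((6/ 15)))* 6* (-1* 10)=-1170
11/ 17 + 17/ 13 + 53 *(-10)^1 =-116698/ 221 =-528.05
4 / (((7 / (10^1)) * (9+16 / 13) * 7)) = 520 / 6517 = 0.08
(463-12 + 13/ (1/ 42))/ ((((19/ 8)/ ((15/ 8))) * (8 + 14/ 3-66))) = -8973/ 608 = -14.76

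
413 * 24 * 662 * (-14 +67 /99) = -2884980112 /33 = -87423639.76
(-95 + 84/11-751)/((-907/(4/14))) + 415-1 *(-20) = 435.26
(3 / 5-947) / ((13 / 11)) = -800.80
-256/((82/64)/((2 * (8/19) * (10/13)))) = -1310720/10127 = -129.43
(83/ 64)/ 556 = 83/ 35584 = 0.00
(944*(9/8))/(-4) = -531/2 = -265.50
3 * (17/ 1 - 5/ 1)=36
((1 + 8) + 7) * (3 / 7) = 48 / 7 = 6.86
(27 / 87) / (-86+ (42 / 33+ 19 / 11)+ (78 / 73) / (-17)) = -11169 / 2989349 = -0.00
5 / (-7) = -5 / 7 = -0.71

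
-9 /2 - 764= -1537 /2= -768.50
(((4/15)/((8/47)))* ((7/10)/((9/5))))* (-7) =-2303/540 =-4.26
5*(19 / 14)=6.79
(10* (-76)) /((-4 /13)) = 2470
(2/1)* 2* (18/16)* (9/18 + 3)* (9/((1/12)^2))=20412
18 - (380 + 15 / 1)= -377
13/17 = 0.76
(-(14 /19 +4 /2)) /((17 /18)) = -936 /323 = -2.90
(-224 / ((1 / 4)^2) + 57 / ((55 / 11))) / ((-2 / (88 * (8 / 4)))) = 1571944 / 5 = 314388.80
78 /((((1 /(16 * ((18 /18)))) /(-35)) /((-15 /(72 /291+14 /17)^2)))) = 445405123800 /779689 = 571259.98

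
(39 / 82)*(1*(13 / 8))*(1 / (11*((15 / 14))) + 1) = 30251 / 36080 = 0.84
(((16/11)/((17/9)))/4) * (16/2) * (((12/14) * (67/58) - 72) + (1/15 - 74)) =-42369792/189805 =-223.23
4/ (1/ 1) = 4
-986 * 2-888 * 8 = -9076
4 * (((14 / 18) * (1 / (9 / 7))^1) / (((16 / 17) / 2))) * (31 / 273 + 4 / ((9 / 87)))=419951 / 2106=199.41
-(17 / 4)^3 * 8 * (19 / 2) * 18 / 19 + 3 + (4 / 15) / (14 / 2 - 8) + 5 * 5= -659927 / 120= -5499.39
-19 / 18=-1.06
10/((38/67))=335/19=17.63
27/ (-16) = -27/ 16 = -1.69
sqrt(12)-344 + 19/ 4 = -1357/ 4 + 2 * sqrt(3) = -335.79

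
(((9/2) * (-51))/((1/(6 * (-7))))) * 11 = 106029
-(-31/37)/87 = 31/3219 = 0.01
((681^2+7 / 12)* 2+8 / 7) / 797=38956021 / 33474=1163.77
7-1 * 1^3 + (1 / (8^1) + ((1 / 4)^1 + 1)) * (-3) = 15 / 8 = 1.88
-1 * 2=-2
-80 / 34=-40 / 17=-2.35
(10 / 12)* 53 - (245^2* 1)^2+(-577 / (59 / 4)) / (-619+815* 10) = -9605505870500413 / 2665974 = -3603000580.84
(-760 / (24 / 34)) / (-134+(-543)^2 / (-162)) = 1140 / 2069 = 0.55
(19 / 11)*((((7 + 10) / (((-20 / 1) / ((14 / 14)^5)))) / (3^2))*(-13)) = 4199 / 1980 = 2.12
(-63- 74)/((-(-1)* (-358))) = 137/358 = 0.38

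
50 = 50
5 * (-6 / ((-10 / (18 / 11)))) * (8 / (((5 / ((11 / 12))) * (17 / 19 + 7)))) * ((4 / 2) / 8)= 57 / 250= 0.23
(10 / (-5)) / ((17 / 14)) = -28 / 17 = -1.65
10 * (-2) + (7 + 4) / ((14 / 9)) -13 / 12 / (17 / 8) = -9595 / 714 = -13.44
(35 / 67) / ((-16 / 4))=-35 / 268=-0.13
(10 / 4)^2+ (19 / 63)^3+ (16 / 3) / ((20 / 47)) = 94071503 / 5000940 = 18.81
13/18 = 0.72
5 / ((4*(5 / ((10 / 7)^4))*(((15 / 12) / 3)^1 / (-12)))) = -72000 / 2401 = -29.99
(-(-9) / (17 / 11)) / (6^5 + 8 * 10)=99 / 133552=0.00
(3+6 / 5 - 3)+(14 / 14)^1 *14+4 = 96 / 5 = 19.20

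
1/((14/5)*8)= 0.04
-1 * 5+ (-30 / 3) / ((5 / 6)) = -17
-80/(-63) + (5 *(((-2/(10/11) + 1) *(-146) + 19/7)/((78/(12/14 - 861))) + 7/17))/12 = -48942553/59976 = -816.04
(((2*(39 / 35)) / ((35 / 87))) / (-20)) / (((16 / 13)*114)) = -14703 / 7448000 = -0.00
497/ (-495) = -497/ 495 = -1.00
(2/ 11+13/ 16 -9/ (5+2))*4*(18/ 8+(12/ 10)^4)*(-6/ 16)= 11641293/ 6160000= 1.89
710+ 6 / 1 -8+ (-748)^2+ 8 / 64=4481697 / 8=560212.12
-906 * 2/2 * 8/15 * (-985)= 475952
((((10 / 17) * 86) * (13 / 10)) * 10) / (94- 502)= -2795 / 1734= -1.61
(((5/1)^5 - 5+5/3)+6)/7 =9383/21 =446.81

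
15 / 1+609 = 624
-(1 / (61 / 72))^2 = -5184 / 3721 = -1.39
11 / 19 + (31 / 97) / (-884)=942639 / 1629212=0.58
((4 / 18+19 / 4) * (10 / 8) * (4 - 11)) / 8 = -6265 / 1152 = -5.44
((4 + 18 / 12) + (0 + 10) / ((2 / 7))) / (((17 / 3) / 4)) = 486 / 17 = 28.59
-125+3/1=-122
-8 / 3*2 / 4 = -1.33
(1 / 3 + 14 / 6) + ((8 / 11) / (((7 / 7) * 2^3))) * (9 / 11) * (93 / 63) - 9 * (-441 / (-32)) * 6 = -30142807 / 40656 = -741.41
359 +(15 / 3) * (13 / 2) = 783 / 2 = 391.50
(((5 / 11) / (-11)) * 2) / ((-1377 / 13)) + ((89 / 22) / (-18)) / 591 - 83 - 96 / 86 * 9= -525305820223 / 5645650428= -93.05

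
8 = 8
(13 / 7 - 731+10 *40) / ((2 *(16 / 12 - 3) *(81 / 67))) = 8576 / 105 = 81.68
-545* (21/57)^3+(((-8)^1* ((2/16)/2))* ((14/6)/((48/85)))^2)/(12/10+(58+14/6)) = -2397348140495/87517767168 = -27.39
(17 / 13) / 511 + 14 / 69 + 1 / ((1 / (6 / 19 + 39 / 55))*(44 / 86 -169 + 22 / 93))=64252867085182 / 322285517639085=0.20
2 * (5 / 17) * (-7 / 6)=-35 / 51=-0.69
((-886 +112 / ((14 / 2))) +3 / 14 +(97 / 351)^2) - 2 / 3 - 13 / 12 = -3006210551 / 3449628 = -871.46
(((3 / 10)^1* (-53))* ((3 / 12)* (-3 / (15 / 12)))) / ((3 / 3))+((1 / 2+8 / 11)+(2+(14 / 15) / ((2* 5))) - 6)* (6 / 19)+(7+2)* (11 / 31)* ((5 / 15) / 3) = 2931331 / 323950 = 9.05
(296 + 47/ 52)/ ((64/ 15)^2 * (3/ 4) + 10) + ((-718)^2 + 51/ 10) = 237788431709/ 461240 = 515541.65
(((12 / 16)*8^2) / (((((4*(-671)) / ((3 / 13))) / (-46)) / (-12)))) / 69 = -288 / 8723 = -0.03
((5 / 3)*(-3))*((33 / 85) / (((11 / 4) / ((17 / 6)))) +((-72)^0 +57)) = -292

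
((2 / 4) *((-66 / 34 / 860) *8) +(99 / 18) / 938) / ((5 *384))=-21703 / 13165017600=-0.00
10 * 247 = 2470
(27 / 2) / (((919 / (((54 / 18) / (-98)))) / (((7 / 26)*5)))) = -405 / 669032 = -0.00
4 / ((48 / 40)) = 10 / 3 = 3.33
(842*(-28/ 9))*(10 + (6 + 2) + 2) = -471520/ 9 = -52391.11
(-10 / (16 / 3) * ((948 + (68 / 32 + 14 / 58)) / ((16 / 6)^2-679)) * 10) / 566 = 148827375 / 3176174656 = 0.05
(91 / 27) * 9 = 91 / 3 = 30.33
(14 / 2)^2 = 49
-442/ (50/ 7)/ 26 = -119/ 50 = -2.38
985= 985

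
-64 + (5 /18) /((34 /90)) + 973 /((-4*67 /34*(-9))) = -507928 /10251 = -49.55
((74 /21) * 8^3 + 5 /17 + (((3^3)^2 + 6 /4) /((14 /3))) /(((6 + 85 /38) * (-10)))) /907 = 575493019 /289568820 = 1.99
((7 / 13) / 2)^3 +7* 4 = 28.02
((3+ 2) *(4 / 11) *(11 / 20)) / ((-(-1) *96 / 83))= 83 / 96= 0.86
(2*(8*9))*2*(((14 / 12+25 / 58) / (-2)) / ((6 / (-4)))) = 4448 / 29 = 153.38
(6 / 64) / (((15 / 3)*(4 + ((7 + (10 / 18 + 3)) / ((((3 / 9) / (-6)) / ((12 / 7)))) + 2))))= -7 / 119360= -0.00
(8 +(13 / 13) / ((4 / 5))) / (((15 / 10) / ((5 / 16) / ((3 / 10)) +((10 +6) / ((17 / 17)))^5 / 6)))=155190173 / 144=1077709.53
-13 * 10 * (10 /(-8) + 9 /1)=-2015 /2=-1007.50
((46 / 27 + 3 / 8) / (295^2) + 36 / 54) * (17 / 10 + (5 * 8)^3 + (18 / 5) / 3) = 42670.13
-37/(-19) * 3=5.84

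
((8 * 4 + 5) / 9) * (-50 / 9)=-22.84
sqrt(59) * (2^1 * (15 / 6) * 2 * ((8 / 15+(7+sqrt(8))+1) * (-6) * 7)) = -3584 * sqrt(59) -840 * sqrt(118) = -36653.96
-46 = -46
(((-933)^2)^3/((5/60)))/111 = 2638455986090960676/37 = 71309621245701639.89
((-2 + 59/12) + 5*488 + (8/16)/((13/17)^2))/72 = 4955969/146016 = 33.94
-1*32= -32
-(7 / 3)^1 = -2.33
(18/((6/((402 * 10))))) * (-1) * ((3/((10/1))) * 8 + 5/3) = -49044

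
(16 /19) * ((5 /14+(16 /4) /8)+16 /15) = 3232 /1995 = 1.62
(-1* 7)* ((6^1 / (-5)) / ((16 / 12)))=63 / 10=6.30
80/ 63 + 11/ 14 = 37/ 18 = 2.06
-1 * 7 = -7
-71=-71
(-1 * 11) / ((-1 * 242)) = 1 / 22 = 0.05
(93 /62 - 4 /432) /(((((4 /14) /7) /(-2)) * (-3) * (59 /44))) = 86779 /4779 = 18.16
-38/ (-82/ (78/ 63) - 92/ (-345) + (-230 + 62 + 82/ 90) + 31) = 22230/ 118201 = 0.19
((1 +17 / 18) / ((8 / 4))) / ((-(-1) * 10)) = 7 / 72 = 0.10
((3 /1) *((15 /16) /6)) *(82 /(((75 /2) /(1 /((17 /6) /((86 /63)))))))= 1763 /3570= 0.49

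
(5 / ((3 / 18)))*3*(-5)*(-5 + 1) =1800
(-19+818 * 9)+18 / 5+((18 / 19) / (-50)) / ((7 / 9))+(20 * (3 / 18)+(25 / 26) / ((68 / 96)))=16205683082 / 2204475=7351.27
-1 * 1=-1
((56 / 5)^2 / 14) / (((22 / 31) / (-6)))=-20832 / 275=-75.75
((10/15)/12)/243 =1/4374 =0.00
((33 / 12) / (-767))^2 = 121 / 9412624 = 0.00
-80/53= -1.51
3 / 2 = 1.50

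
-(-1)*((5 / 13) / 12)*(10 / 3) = 25 / 234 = 0.11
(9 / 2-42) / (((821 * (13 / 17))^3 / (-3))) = 1105425 / 2431585382434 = 0.00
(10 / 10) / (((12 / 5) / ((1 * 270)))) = 225 / 2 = 112.50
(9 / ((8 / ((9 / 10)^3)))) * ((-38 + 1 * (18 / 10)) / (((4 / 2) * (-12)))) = 395847 / 320000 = 1.24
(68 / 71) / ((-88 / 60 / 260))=-132600 / 781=-169.78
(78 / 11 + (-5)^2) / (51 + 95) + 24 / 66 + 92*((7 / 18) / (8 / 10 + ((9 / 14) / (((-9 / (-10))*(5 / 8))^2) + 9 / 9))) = 19230579 / 1938442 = 9.92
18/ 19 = 0.95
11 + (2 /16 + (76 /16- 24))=-65 /8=-8.12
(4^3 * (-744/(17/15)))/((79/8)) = -5713920/1343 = -4254.59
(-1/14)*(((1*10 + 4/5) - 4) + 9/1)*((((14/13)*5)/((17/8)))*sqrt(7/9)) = -632*sqrt(7)/663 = -2.52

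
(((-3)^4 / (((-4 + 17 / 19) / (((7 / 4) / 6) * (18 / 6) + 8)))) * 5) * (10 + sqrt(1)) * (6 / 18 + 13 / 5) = -4407183 / 118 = -37349.01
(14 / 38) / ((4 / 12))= 21 / 19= 1.11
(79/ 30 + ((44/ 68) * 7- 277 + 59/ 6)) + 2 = -65791/ 255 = -258.00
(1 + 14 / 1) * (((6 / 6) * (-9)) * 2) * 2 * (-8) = 4320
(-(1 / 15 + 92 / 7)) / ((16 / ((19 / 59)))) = -26353 / 99120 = -0.27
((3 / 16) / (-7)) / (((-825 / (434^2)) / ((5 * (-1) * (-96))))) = 161448 / 55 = 2935.42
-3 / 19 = -0.16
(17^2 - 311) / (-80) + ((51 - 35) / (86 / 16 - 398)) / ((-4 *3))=104933 / 376920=0.28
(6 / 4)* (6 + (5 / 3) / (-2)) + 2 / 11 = 349 / 44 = 7.93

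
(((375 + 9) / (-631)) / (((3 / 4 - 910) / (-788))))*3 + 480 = 1097943456 / 2294947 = 478.42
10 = 10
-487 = -487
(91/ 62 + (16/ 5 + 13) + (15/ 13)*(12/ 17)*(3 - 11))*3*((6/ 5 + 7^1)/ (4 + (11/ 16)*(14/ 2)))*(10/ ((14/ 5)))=250597576/ 2253979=111.18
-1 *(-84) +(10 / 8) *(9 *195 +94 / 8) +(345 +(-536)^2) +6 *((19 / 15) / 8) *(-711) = 23140639 / 80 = 289257.99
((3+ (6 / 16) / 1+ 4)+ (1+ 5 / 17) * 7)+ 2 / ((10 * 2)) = 11243 / 680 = 16.53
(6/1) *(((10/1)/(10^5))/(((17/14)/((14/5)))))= 147/106250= 0.00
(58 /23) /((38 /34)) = 986 /437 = 2.26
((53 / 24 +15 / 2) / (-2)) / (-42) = 0.12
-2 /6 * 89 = -89 /3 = -29.67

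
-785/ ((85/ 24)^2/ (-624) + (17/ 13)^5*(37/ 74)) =-8058424458240/ 19421749943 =-414.92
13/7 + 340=2393/7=341.86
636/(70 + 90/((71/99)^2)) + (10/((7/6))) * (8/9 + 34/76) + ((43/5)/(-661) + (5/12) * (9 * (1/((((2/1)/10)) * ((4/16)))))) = 1449994670681/16285355772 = 89.04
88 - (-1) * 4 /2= 90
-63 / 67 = -0.94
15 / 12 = 5 / 4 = 1.25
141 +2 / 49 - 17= 6078 / 49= 124.04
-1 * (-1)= 1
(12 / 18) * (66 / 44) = 1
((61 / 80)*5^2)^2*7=651175 / 256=2543.65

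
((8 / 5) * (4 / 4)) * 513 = 4104 / 5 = 820.80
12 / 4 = 3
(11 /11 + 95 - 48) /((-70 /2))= -48 /35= -1.37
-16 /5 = -3.20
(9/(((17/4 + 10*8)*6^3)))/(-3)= -1/6066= -0.00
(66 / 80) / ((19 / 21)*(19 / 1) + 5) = 693 / 18640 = 0.04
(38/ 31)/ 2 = 19/ 31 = 0.61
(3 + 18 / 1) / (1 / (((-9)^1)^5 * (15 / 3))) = -6200145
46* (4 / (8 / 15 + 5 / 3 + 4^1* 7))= 920 / 151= 6.09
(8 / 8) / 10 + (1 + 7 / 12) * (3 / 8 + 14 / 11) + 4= 35423 / 5280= 6.71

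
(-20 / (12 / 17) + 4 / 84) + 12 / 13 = -2490 / 91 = -27.36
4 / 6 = 2 / 3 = 0.67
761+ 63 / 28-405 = 1433 / 4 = 358.25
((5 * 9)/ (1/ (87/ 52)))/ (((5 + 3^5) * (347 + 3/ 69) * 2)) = 90045/ 205871744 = 0.00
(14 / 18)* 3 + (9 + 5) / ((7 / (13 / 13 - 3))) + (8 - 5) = 4 / 3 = 1.33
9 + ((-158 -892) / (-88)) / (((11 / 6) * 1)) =3753 / 242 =15.51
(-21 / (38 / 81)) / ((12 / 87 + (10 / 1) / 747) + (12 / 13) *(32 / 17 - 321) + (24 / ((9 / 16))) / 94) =54678300183 / 359078821460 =0.15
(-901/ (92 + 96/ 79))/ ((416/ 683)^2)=-33204220531/ 1274384384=-26.06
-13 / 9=-1.44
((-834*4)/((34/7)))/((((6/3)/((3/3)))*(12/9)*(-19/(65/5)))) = 113841/646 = 176.22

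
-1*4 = -4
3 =3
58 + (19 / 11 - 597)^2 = 42883322 / 121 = 354407.62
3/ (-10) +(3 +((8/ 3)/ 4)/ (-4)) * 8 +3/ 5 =689/ 30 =22.97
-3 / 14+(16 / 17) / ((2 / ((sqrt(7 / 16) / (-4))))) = -3 / 14 - sqrt(7) / 34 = -0.29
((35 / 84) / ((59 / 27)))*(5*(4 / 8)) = 0.48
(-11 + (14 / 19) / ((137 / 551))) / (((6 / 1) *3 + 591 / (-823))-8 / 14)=-6342861 / 13188853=-0.48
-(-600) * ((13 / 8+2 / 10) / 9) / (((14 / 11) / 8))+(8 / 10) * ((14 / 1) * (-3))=76772 / 105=731.16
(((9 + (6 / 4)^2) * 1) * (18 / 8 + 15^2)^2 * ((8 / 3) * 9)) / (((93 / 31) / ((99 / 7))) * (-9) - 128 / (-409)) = -501854159565 / 57448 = -8735798.63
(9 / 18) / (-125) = -1 / 250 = -0.00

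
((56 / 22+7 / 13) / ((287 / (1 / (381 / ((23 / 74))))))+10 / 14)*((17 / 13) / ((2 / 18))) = 42152379903 / 5014143134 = 8.41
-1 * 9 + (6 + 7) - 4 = 0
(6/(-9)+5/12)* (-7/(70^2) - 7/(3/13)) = 63703/8400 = 7.58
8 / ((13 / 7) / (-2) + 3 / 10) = -140 / 11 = -12.73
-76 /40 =-19 /10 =-1.90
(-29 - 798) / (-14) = 827 / 14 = 59.07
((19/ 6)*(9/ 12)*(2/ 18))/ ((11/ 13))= 247/ 792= 0.31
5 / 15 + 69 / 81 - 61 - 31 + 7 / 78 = -63689 / 702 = -90.73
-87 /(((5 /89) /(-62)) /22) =10561452 /5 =2112290.40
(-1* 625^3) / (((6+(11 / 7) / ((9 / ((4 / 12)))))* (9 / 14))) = -14355468750 / 229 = -62687636.46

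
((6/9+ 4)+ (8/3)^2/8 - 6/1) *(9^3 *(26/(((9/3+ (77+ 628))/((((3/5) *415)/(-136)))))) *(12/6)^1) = 87399/2006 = 43.57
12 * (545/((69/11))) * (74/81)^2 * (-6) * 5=-1313144800/50301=-26105.74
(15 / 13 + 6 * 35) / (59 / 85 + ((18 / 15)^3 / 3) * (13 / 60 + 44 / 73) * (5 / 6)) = 425818125 / 2192944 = 194.18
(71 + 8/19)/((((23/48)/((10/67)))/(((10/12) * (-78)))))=-1840800/1273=-1446.03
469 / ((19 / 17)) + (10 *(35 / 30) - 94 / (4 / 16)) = 55.30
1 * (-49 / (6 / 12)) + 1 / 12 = -1175 / 12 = -97.92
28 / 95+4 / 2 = 218 / 95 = 2.29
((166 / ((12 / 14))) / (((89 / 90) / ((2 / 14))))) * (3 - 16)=-32370 / 89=-363.71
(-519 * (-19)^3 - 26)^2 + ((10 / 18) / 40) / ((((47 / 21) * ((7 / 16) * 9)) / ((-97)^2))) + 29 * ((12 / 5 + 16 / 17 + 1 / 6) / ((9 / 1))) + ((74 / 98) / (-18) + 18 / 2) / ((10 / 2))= 13395428202063978383 / 1057077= 12672140442052.92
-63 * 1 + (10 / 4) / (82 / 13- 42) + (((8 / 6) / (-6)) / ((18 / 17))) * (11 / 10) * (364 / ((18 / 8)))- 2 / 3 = -101.09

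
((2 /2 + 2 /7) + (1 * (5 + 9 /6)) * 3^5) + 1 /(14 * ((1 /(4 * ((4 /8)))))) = 22133 /14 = 1580.93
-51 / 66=-0.77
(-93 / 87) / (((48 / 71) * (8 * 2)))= -2201 / 22272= -0.10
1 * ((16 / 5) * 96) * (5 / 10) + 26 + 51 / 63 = 18943 / 105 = 180.41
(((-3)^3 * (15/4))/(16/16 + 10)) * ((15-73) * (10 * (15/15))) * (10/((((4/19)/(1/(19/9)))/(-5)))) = -13213125/22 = -600596.59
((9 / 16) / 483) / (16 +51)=3 / 172592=0.00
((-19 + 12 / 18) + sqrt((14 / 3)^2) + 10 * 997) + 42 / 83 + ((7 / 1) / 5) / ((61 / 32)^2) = 46128286897 / 4632645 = 9957.22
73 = 73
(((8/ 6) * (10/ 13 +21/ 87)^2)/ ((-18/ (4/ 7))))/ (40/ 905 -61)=23354792/ 32930294397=0.00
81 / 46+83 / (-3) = -3575 / 138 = -25.91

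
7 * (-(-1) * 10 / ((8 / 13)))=455 / 4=113.75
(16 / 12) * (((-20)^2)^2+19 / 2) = 213346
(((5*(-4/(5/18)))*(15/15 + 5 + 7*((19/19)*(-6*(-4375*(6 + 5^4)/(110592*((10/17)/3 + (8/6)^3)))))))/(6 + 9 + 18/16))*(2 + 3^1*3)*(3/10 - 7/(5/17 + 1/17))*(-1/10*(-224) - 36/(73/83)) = -286852274829483/38923600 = -7369623.44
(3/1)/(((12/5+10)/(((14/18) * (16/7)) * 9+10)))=195/31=6.29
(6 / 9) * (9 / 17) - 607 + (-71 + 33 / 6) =-22853 / 34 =-672.15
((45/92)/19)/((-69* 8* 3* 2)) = -5/643264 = -0.00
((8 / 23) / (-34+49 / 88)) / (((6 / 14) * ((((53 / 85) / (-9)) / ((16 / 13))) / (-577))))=-3867100160 / 15545907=-248.75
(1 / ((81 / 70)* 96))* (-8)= -35 / 486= -0.07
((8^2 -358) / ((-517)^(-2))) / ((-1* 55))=7143906 / 5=1428781.20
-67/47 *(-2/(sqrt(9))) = 134/141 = 0.95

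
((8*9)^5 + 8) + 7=1934917647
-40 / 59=-0.68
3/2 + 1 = 5/2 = 2.50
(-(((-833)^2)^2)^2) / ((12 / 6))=-231824862707130544151041 / 2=-115912431353565272075520.50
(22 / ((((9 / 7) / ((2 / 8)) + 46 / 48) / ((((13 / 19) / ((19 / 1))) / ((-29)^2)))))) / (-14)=-3432 / 311191025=-0.00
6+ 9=15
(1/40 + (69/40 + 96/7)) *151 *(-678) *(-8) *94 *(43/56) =44795135577/49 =914186440.35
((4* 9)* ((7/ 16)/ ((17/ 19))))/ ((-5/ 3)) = -3591/ 340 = -10.56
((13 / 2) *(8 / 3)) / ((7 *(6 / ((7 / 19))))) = 26 / 171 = 0.15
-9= -9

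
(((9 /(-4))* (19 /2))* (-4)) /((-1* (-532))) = 9 /56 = 0.16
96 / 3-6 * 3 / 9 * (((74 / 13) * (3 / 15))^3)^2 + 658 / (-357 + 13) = 333805726363831 / 12972049187500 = 25.73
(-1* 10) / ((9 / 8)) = -8.89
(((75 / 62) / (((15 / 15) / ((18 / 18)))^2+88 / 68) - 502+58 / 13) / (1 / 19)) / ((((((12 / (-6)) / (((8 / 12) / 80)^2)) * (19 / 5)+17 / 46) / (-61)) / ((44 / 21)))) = -469856388628 / 42604629249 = -11.03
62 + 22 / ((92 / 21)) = 3083 / 46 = 67.02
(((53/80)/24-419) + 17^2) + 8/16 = -248587/1920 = -129.47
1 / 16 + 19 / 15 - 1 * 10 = -2081 / 240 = -8.67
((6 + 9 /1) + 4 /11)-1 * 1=158 /11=14.36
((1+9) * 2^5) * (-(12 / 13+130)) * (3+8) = -5991040 / 13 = -460849.23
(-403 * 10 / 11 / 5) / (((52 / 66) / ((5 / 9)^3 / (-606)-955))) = 13078723145 / 147258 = 88815.03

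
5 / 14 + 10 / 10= 19 / 14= 1.36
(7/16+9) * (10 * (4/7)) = 755/14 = 53.93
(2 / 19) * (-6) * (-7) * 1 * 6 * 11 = 5544 / 19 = 291.79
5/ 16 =0.31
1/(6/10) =5/3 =1.67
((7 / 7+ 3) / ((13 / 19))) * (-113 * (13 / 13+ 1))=-17176 / 13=-1321.23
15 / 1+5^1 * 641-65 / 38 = 122295 / 38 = 3218.29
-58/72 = -29/36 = -0.81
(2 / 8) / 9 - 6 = -215 / 36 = -5.97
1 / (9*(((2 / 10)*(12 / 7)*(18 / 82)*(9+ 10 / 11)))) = 15785 / 105948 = 0.15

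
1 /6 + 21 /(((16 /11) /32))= 2773 /6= 462.17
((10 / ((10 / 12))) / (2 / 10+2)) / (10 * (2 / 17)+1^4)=1020 / 407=2.51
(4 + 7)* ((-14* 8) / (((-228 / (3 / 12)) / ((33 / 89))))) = 0.50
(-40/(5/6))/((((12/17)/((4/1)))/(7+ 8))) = -4080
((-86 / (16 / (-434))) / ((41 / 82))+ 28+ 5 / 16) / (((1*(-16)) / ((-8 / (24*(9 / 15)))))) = 375505 / 2304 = 162.98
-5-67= -72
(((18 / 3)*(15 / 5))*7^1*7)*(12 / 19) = 557.05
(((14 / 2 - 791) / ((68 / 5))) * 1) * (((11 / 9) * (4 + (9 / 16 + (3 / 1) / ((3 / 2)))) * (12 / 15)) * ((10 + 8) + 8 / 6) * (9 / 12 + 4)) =-33969.33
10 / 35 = 2 / 7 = 0.29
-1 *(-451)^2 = -203401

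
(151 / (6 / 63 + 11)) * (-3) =-9513 / 233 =-40.83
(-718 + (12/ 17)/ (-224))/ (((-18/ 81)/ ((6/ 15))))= 6151851/ 4760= 1292.41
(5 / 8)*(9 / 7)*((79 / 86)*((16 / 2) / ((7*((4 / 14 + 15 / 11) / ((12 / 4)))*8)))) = 117315 / 611632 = 0.19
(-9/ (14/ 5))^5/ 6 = -61509375/ 1075648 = -57.18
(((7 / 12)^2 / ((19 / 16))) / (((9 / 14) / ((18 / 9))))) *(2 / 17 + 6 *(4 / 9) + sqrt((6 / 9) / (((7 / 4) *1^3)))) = 392 *sqrt(42) / 4617 + 194824 / 78489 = 3.03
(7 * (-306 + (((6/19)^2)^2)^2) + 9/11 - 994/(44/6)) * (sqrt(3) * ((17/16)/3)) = -602559649913527 * sqrt(3)/747276773804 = -1396.62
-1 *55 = -55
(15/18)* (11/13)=55/78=0.71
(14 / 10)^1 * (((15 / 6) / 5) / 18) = 7 / 180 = 0.04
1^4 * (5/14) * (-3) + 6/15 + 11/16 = 9/560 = 0.02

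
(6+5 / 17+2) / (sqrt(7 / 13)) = 141 * sqrt(91) / 119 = 11.30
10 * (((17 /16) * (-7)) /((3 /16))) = -396.67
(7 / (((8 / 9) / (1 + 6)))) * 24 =1323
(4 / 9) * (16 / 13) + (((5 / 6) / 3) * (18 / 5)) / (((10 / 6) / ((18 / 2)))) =3479 / 585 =5.95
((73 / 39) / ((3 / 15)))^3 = 48627125 / 59319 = 819.76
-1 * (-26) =26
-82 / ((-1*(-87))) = -82 / 87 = -0.94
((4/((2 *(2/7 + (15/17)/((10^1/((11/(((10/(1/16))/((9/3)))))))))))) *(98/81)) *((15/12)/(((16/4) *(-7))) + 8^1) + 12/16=2966879/46292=64.09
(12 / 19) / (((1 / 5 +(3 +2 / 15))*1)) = 0.19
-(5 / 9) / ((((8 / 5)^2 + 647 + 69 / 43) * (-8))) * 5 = 26875 / 50400144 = 0.00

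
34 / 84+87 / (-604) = 3307 / 12684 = 0.26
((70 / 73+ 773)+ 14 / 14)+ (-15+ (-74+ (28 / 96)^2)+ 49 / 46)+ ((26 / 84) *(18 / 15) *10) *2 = 4701831737 / 6769728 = 694.54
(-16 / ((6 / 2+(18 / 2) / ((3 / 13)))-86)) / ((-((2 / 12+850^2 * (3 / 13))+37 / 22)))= -156 / 71528293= -0.00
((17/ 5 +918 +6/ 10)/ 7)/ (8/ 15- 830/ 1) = -6915/ 43547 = -0.16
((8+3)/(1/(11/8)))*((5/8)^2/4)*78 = 117975/1024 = 115.21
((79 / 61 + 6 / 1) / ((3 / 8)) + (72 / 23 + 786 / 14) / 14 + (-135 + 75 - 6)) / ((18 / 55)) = -959926165 / 7424676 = -129.29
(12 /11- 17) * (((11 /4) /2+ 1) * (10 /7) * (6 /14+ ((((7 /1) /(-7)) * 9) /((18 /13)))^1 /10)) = 14725 /1232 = 11.95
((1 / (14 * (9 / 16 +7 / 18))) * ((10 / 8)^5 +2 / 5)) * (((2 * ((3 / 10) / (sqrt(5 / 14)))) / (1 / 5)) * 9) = 31347 * sqrt(70) / 22400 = 11.71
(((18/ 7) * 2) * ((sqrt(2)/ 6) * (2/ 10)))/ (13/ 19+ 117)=57 * sqrt(2)/ 39130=0.00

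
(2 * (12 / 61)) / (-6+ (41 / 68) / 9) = -14688 / 221491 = -0.07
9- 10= -1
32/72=4/9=0.44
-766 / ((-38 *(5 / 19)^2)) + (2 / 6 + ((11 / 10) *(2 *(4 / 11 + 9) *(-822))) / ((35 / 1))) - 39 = -121481 / 525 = -231.39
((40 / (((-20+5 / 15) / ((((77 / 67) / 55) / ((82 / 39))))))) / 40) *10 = -819 / 162073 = -0.01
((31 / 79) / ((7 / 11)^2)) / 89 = 3751 / 344519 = 0.01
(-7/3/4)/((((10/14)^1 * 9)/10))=-49/54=-0.91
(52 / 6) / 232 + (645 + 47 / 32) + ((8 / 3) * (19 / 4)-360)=832897 / 2784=299.17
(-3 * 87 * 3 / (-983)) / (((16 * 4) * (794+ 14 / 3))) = 2349 / 150737152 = 0.00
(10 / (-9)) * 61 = -610 / 9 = -67.78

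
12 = 12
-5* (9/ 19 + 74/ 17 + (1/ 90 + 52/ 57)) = -167153/ 5814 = -28.75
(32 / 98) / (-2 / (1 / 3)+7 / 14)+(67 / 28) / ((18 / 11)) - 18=-644099 / 38808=-16.60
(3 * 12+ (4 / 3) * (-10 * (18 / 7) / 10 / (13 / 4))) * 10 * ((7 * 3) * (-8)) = -58707.69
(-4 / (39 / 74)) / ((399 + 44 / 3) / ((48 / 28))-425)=3552 / 85969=0.04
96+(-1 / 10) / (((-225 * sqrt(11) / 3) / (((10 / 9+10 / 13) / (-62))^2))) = 22 * sqrt(11) / 197326935+96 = 96.00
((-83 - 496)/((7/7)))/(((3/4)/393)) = -303396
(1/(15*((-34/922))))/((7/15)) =-461/119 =-3.87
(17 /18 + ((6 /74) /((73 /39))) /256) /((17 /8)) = 5878429 /13224096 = 0.44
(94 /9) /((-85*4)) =-47 /1530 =-0.03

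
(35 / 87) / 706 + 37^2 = 84086753 / 61422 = 1369.00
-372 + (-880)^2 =774028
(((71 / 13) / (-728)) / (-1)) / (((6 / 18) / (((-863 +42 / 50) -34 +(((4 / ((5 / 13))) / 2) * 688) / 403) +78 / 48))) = -1169599401 / 58676800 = -19.93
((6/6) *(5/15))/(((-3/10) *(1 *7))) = -10/63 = -0.16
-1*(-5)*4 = 20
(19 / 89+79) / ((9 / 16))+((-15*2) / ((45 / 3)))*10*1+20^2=139060 / 267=520.82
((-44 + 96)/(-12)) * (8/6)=-52/9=-5.78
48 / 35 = 1.37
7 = 7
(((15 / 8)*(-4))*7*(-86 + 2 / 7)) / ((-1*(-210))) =150 / 7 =21.43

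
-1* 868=-868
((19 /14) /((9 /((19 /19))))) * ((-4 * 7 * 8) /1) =-304 /9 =-33.78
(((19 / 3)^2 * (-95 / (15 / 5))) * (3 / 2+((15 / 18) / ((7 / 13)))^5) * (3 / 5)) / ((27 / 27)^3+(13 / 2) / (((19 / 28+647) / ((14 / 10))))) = -7209863856412925 / 924379083936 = -7799.68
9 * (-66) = -594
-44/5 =-8.80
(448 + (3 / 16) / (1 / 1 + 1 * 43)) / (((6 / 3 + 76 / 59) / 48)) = 55824915 / 8536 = 6539.94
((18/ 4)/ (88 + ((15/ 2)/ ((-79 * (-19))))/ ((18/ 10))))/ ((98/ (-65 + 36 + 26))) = -121581/ 77670194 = -0.00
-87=-87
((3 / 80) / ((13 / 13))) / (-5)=-3 / 400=-0.01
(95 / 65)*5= 95 / 13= 7.31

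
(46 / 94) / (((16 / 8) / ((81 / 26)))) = 1863 / 2444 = 0.76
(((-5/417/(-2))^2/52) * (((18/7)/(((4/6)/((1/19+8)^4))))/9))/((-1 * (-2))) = 4566510675/7332218103392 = 0.00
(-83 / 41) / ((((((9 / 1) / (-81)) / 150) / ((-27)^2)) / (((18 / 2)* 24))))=17643841200 / 41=430337590.24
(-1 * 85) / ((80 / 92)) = -391 / 4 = -97.75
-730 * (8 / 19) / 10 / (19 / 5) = -2920 / 361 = -8.09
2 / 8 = 1 / 4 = 0.25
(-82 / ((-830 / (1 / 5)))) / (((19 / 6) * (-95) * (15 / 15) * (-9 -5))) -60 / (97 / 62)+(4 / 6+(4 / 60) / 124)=-35649793932743 / 946036780500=-37.68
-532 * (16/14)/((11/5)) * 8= -24320/11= -2210.91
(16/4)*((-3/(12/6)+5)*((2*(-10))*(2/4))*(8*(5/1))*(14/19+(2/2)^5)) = -184800/19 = -9726.32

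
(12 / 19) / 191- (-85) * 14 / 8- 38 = 1607695 / 14516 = 110.75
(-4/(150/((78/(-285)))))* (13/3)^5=11.15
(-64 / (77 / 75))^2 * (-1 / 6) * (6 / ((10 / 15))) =-34560000 / 5929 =-5828.98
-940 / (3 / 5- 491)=1175 / 613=1.92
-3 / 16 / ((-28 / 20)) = 15 / 112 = 0.13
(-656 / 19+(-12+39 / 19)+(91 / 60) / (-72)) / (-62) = 3652129 / 5088960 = 0.72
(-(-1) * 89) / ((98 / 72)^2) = 115344 / 2401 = 48.04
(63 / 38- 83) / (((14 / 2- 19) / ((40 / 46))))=15455 / 2622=5.89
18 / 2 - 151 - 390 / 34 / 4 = -9851 / 68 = -144.87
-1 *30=-30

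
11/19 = 0.58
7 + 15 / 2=29 / 2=14.50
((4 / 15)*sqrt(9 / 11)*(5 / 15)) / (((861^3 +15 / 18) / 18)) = 0.00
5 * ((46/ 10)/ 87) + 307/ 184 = 30941/ 16008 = 1.93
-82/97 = -0.85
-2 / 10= -1 / 5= -0.20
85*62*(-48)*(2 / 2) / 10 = -25296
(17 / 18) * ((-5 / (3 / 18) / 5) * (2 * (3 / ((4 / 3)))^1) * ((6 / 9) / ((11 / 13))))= -221 / 11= -20.09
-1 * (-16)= 16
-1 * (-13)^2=-169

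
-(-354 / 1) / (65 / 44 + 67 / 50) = 129800 / 1033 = 125.65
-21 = -21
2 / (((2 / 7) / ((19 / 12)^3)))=48013 / 1728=27.79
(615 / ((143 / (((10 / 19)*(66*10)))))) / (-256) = -46125 / 7904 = -5.84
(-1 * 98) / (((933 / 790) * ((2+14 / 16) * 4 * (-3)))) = 154840 / 64377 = 2.41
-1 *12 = -12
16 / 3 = 5.33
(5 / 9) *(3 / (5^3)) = 1 / 75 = 0.01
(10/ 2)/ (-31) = -5/ 31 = -0.16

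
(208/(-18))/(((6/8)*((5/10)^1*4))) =-7.70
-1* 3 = -3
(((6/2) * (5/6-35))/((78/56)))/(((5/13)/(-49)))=9375.33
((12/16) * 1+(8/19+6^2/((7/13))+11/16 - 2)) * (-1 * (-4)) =141971/532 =266.86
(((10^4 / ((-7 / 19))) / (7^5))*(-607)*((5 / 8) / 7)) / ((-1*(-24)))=36040625 / 9882516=3.65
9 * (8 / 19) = 72 / 19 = 3.79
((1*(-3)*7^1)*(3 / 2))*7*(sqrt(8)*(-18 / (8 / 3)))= 4209.76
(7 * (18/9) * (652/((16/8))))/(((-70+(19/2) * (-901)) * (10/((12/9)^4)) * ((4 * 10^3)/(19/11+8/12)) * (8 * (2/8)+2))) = -721112/28833316875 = -0.00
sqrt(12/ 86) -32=-32 + sqrt(258)/ 43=-31.63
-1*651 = -651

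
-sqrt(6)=-2.45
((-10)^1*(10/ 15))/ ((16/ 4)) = -5/ 3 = -1.67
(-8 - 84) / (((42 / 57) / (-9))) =7866 / 7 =1123.71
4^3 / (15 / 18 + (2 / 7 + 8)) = 2688 / 383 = 7.02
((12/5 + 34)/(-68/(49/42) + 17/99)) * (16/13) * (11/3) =-569184/201365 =-2.83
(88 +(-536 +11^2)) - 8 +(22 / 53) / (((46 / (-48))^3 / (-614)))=-45.42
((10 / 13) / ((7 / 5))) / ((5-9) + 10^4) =25 / 454818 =0.00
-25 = -25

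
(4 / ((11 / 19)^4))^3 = 45134.74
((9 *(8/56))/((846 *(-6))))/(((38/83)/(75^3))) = -11671875/50008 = -233.40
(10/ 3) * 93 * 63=19530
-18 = -18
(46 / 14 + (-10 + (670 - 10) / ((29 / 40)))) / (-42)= -21.52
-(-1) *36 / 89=36 / 89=0.40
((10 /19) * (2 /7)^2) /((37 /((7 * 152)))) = 320 /259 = 1.24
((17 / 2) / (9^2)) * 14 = 1.47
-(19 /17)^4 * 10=-1303210 /83521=-15.60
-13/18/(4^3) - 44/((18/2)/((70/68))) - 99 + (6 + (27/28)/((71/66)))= -315187183/3244416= -97.15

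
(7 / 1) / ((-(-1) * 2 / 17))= 119 / 2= 59.50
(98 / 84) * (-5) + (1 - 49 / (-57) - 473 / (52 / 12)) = -55885 / 494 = -113.13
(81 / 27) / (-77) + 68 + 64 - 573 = -33960 / 77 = -441.04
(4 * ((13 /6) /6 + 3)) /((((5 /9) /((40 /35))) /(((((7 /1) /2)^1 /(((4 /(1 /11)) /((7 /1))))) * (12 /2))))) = 462 /5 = 92.40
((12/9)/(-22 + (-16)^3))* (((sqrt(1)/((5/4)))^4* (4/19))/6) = -1024/220055625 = -0.00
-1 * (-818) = 818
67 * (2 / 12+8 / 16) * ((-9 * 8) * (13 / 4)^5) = -74629893 / 64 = -1166092.08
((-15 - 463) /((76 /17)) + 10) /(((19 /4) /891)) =-6563106 /361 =-18180.35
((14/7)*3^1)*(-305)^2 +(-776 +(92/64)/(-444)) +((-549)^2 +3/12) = 6100739353/7104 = 858775.25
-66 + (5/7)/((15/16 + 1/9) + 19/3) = -490386/7441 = -65.90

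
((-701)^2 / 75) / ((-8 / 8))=-491401 / 75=-6552.01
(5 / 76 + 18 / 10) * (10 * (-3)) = -2127 / 38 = -55.97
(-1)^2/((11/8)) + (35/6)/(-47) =0.60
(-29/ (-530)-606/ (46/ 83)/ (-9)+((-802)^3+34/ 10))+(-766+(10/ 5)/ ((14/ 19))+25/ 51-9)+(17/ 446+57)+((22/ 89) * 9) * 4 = -22277189013025874884/ 43185385005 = -515850188.91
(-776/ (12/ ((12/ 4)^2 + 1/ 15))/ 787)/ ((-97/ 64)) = 17408/ 35415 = 0.49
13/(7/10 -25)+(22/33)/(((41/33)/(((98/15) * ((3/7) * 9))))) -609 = -29690389/49815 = -596.01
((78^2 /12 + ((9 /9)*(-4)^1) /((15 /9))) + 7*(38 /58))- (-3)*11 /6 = 149259 /290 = 514.69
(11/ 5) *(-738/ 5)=-8118/ 25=-324.72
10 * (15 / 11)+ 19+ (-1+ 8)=39.64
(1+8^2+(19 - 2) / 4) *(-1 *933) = -258441 / 4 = -64610.25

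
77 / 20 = 3.85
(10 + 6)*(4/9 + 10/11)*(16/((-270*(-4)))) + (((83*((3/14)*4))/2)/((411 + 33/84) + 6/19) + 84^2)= 20656380275372/2927322585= 7056.41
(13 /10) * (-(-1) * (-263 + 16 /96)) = -20501 /60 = -341.68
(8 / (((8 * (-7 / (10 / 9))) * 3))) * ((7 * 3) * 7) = -70 / 9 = -7.78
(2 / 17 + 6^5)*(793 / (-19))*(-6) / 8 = 157244763 / 646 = 243412.95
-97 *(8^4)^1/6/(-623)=198656/1869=106.29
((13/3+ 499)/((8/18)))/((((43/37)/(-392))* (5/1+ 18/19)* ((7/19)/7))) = -5929706580/4859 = -1220355.34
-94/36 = -47/18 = -2.61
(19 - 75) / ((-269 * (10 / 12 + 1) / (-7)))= -2352 / 2959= -0.79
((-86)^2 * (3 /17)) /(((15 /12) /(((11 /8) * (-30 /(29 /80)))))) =-58576320 /493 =-118816.06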